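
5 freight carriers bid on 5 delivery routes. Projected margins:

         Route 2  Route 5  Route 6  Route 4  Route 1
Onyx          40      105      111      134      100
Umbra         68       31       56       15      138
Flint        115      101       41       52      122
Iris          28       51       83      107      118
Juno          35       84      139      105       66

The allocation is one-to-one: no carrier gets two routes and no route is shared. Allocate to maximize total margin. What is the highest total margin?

Maximum total: $604k

This is a one-to-one assignment (maximum-weight bipartite matching).
Optimal: Onyx→Route 5 ($105k), Umbra→Route 1 ($138k), Flint→Route 2 ($115k), Iris→Route 4 ($107k), Juno→Route 6 ($139k) — total 105+138+115+107+139 = $604k.
Row-greedy (each carrier in turn takes its best remaining route) gives $554k, worse by 50.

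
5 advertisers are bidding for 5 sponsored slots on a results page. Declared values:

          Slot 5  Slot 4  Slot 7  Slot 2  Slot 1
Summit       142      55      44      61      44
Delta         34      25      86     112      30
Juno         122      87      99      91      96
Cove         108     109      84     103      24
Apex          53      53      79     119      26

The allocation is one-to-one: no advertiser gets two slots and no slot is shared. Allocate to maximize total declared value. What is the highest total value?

This is a one-to-one assignment (maximum-weight bipartite matching).
Optimal: Summit→Slot 5 ($142), Delta→Slot 7 ($86), Juno→Slot 1 ($96), Cove→Slot 4 ($109), Apex→Slot 2 ($119) — total 142+86+96+109+119 = $552.
Column-greedy (each slot in turn goes to its best remaining advertiser) gives $499, worse by 53.
Swapping Cove↔Summit (Cove→Slot 5 $108, Summit→Slot 4 $55) loses 88.
Checked against all permutations: $552 is optimal.

Max total: $552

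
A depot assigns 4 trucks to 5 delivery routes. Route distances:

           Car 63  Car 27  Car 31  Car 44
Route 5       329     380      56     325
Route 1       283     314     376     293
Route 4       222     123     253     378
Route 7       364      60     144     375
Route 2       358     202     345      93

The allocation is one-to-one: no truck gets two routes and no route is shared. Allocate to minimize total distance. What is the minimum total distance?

Min total: 431 km

This is the linear assignment problem.
Optimal: Car 63→Route 4 (222 km), Car 27→Route 7 (60 km), Car 31→Route 5 (56 km), Car 44→Route 2 (93 km) — total 222+60+56+93 = 431 km.
Column-greedy (each route in turn goes to its cheapest remaining truck) gives 837 km, worse by 406.
Every other assignment is strictly worse.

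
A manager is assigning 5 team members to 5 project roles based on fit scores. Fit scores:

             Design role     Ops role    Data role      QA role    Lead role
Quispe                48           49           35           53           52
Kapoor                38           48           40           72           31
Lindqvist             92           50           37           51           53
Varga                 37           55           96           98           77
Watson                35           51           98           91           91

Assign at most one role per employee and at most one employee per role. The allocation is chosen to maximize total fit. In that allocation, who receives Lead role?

This is the linear assignment problem.
Optimal: Quispe→Ops role (49 pts), Kapoor→QA role (72 pts), Lindqvist→Design role (92 pts), Varga→Data role (96 pts), Watson→Lead role (91 pts) — total 49+72+92+96+91 = 400 pts.
Next-best assignment: Quispe→Ops role, Kapoor→QA role, Lindqvist→Design role, Varga→Lead role, Watson→Data role = 388 pts.
Swapping Lindqvist↔Watson (Lindqvist→Lead role 53 pts, Watson→Design role 35 pts) loses 95.
No other one-to-one assignment exceeds 400 pts.
Watson's own top role is Data role (98 pts), but forcing Watson→Data role and reassigning the rest optimally gives only 388 pts — worse by 12.

Watson receives Lead role.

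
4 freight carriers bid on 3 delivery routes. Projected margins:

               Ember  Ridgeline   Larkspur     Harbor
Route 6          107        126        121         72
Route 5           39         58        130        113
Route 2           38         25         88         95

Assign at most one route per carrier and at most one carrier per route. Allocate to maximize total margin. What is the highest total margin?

Optimal: Ridgeline→Route 6 ($126k), Larkspur→Route 5 ($130k), Harbor→Route 2 ($95k) — total 126+130+95 = $351k.
Next-best assignment: Ember→Route 6, Larkspur→Route 5, Harbor→Route 2 = $332k.
Swapping Larkspur↔Harbor (Larkspur→Route 2 $88k, Harbor→Route 5 $113k) loses 24.
No other one-to-one assignment exceeds $351k.

Max total: $351k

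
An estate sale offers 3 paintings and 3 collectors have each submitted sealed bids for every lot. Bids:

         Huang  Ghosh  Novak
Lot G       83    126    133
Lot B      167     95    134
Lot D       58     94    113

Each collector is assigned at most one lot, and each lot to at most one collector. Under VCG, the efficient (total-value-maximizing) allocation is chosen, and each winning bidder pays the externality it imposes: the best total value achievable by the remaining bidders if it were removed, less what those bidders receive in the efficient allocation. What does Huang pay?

Huang pays $21.

Efficient allocation: Huang→Lot B ($167), Ghosh→Lot G ($126), Novak→Lot D ($113); total welfare W = $406.
Huang receives Lot B at value $167, so the others get W − 167 = $239.
Without Huang: best allocation of the remaining 2 bidders over all 3 lots is Ghosh→Lot G ($126), Novak→Lot B ($134), total $260.
VCG payment = (others' best without Huang) − (others' welfare with Huang) = 260 − 239 = $21.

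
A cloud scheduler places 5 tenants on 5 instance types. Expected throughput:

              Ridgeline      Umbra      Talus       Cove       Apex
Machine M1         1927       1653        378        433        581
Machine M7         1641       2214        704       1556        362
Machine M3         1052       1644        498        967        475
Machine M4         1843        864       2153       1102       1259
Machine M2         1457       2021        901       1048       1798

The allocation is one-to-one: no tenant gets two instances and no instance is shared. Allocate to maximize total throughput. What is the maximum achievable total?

Optimal: Ridgeline→Machine M1 (1927 ops/s), Umbra→Machine M3 (1644 ops/s), Talus→Machine M4 (2153 ops/s), Cove→Machine M7 (1556 ops/s), Apex→Machine M2 (1798 ops/s) — total 1927+1644+2153+1556+1798 = 9078 ops/s.
Row-greedy (each tenant in turn takes its best remaining instance) gives 7817 ops/s, worse by 1261.
No other one-to-one assignment exceeds 9078 ops/s.

Maximum total: 9078 ops/s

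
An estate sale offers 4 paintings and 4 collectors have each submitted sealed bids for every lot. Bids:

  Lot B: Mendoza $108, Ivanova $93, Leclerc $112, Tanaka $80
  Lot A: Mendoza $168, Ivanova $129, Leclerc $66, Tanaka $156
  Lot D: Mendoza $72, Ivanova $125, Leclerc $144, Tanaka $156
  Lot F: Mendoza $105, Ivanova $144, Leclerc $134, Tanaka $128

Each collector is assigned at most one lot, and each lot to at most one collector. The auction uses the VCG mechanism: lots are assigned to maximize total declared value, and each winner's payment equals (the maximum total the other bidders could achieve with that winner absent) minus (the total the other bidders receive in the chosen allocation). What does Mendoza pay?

Efficient allocation: Mendoza→Lot A ($168), Ivanova→Lot F ($144), Leclerc→Lot B ($112), Tanaka→Lot D ($156); total welfare W = $580.
Mendoza receives Lot A at value $168, so the others get W − 168 = $412.
Without Mendoza: best allocation of the remaining 3 bidders over all 4 lots is Ivanova→Lot F ($144), Leclerc→Lot D ($144), Tanaka→Lot A ($156), total $444.
VCG payment = (others' best without Mendoza) − (others' welfare with Mendoza) = 444 − 412 = $32.

Mendoza pays $32.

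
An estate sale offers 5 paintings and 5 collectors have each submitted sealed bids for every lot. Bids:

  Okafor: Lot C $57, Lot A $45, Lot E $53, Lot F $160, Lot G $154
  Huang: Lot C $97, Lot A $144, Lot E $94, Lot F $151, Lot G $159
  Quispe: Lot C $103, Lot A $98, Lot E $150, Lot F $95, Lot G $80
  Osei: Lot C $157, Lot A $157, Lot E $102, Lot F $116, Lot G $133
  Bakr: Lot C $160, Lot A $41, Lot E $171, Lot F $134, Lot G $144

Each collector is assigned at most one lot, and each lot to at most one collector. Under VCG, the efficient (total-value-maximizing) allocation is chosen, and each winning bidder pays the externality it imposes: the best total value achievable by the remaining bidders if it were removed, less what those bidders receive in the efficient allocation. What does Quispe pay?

Quispe pays $11.

Efficient allocation: Okafor→Lot F ($160), Huang→Lot G ($159), Quispe→Lot E ($150), Osei→Lot A ($157), Bakr→Lot C ($160); total welfare W = $786.
Quispe receives Lot E at value $150, so the others get W − 150 = $636.
Without Quispe: best allocation of the remaining 4 bidders over all 5 lots is Okafor→Lot F ($160), Huang→Lot G ($159), Osei→Lot C ($157), Bakr→Lot E ($171), total $647.
VCG payment = (others' best without Quispe) − (others' welfare with Quispe) = 647 − 636 = $11.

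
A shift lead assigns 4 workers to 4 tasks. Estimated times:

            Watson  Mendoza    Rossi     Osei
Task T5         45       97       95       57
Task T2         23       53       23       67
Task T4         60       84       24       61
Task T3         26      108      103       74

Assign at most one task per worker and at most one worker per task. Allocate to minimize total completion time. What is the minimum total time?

Treat this as an assignment problem: match each worker to one task.
Optimal: Watson→Task T3 (26 min), Mendoza→Task T2 (53 min), Rossi→Task T4 (24 min), Osei→Task T5 (57 min) — total 26+53+24+57 = 160 min.
Column-greedy (each task in turn goes to its cheapest remaining worker) gives 237 min, worse by 77.
Next-best assignment: Watson→Task T3, Mendoza→Task T4, Rossi→Task T2, Osei→Task T5 = 190 min.

Min total: 160 min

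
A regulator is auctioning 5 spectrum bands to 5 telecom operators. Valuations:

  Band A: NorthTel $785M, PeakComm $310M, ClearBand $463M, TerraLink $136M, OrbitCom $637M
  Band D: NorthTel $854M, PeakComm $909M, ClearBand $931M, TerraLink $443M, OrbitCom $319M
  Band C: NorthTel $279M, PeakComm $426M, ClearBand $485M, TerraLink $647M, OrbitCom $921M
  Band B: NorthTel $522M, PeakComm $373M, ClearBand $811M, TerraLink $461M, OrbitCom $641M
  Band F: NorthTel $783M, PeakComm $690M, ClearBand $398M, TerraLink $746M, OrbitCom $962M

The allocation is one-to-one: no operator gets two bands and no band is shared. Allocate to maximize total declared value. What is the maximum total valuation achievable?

Max total: $4172M

This is the linear assignment problem.
Optimal: NorthTel→Band A ($785M), PeakComm→Band D ($909M), ClearBand→Band B ($811M), TerraLink→Band F ($746M), OrbitCom→Band C ($921M) — total 785+909+811+746+921 = $4172M.
Column-greedy (each band in turn goes to its best remaining operator) gives $3788M, worse by 384.
Checked against all permutations: $4172M is optimal.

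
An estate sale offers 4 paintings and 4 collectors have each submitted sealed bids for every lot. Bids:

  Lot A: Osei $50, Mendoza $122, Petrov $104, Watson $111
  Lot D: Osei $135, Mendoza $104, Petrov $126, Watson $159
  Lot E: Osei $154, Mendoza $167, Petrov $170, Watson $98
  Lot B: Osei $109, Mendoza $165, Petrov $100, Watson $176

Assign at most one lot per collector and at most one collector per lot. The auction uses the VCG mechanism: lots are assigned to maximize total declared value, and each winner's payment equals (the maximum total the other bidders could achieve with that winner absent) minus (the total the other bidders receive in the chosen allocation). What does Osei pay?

Osei pays $26.

Efficient allocation: Osei→Lot D ($135), Mendoza→Lot A ($122), Petrov→Lot E ($170), Watson→Lot B ($176); total welfare W = $603.
Osei receives Lot D at value $135, so the others get W − 135 = $468.
Without Osei: best allocation of the remaining 3 bidders over all 4 lots is Mendoza→Lot B ($165), Petrov→Lot E ($170), Watson→Lot D ($159), total $494.
VCG payment = (others' best without Osei) − (others' welfare with Osei) = 494 − 468 = $26.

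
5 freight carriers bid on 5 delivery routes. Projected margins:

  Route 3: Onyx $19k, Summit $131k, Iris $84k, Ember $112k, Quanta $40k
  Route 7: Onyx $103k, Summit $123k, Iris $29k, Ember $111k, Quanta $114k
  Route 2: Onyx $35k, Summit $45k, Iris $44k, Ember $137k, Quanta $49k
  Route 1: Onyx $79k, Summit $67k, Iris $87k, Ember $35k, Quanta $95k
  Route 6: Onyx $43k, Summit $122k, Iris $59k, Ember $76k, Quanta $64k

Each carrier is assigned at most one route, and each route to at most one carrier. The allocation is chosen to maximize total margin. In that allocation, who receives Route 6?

Summit receives Route 6.

This is a one-to-one assignment (maximum-weight bipartite matching).
Optimal: Onyx→Route 7 ($103k), Summit→Route 6 ($122k), Iris→Route 3 ($84k), Ember→Route 2 ($137k), Quanta→Route 1 ($95k) — total 103+122+84+137+95 = $541k.
Max-entry greedy (repeatedly take the single best remaining cell) gives $512k, worse by 29.
Next-best assignment: Onyx→Route 1, Summit→Route 6, Iris→Route 3, Ember→Route 2, Quanta→Route 7 = $536k.
Summit's own top route is Route 3 ($131k), but forcing Summit→Route 3 and reassigning the rest optimally gives only $525k — worse by 16.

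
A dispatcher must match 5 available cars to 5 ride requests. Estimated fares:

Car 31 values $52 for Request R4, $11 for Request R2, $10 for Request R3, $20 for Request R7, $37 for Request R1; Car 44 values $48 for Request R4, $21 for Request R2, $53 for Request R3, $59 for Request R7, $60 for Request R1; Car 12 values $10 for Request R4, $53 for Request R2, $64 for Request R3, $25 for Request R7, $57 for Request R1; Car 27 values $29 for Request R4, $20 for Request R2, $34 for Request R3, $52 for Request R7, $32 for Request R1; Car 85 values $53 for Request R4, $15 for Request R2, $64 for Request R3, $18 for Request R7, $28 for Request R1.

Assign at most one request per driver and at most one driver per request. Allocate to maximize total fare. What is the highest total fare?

Maximum total: $281

Optimal: Car 31→Request R4 ($52), Car 44→Request R1 ($60), Car 12→Request R2 ($53), Car 27→Request R7 ($52), Car 85→Request R3 ($64) — total 52+60+53+52+64 = $281.
Max-entry greedy (repeatedly take the single best remaining cell) gives $240, worse by 41.
Swapping Car 31↔Car 27 (Car 31→Request R7 $20, Car 27→Request R4 $29) loses 55.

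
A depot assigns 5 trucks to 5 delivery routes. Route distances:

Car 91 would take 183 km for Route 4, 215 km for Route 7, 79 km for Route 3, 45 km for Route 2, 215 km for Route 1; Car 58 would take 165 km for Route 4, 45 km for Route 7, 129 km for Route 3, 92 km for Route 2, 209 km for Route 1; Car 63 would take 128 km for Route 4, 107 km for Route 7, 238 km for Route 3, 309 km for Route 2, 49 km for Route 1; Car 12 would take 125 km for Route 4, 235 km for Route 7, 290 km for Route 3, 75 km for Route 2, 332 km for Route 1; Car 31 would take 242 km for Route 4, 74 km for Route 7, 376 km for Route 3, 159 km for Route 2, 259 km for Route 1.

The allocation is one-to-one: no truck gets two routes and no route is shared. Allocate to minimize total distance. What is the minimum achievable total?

Min total: 419 km

This is a one-to-one assignment (minimum-cost bipartite matching).
Optimal: Car 91→Route 3 (79 km), Car 58→Route 2 (92 km), Car 63→Route 1 (49 km), Car 12→Route 4 (125 km), Car 31→Route 7 (74 km) — total 79+92+49+125+74 = 419 km.
Swapping Car 63↔Car 91 (Car 63→Route 3 238 km, Car 91→Route 1 215 km) adds 325.
Every other assignment is strictly worse.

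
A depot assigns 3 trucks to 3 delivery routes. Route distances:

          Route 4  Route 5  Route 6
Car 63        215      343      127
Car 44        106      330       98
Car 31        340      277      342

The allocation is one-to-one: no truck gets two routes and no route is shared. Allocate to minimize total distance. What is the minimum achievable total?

This is a one-to-one assignment (minimum-cost bipartite matching).
Optimal: Car 63→Route 6 (127 km), Car 44→Route 4 (106 km), Car 31→Route 5 (277 km) — total 127+106+277 = 510 km.
Min-entry greedy (repeatedly take the single cheapest remaining cell) gives 590 km, worse by 80.
Swapping Car 31↔Car 63 (Car 31→Route 6 342 km, Car 63→Route 5 343 km) adds 281.

Min total: 510 km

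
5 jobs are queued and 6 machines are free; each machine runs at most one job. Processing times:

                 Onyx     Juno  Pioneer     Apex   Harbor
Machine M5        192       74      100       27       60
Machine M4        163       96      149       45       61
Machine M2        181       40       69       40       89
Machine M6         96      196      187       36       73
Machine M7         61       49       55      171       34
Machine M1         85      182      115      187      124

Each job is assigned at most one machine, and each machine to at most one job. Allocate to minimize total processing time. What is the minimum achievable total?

Min total: 268 min

Optimal: Onyx→Machine M1 (85 min), Juno→Machine M2 (40 min), Pioneer→Machine M7 (55 min), Apex→Machine M5 (27 min), Harbor→Machine M4 (61 min) — total 85+40+55+27+61 = 268 min.
Column-greedy (each machine in turn goes to its cheapest remaining job) gives 279 min, worse by 11.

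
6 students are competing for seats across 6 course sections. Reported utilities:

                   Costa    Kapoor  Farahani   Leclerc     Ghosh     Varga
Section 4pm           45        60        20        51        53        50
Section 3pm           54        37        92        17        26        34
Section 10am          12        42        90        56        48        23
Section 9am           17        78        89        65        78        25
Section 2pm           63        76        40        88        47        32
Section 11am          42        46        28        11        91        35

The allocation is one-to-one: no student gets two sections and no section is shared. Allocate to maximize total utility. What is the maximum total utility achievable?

Optimal: Costa→Section 3pm (54 points), Kapoor→Section 9am (78 points), Farahani→Section 10am (90 points), Leclerc→Section 2pm (88 points), Ghosh→Section 11am (91 points), Varga→Section 4pm (50 points) — total 54+78+90+88+91+50 = 451 points.
Column-greedy (each section in turn goes to its best remaining student) gives 384 points, worse by 67.
Every other assignment is strictly worse.

Maximum total: 451 points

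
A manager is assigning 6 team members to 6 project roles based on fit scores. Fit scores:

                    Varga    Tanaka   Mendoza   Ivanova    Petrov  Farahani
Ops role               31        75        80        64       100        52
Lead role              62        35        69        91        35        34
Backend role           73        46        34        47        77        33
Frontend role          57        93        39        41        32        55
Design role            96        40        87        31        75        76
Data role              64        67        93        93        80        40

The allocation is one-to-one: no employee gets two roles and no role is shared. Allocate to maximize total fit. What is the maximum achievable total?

Max total: 526 pts

Optimal: Varga→Backend role (73 pts), Tanaka→Frontend role (93 pts), Mendoza→Data role (93 pts), Ivanova→Lead role (91 pts), Petrov→Ops role (100 pts), Farahani→Design role (76 pts) — total 73+93+93+91+100+76 = 526 pts.
Max-entry greedy (repeatedly take the single best remaining cell) gives 506 pts, worse by 20.
Next-best assignment: Varga→Design role, Tanaka→Frontend role, Mendoza→Data role, Ivanova→Lead role, Petrov→Ops role, Farahani→Backend role = 506 pts.
Every other assignment is strictly worse.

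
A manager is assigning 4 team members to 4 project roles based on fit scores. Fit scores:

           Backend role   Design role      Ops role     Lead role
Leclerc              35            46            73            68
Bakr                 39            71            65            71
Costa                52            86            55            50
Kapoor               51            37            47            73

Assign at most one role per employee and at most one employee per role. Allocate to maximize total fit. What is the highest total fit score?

This is a one-to-one assignment (maximum-weight bipartite matching).
Optimal: Leclerc→Ops role (73 pts), Bakr→Lead role (71 pts), Costa→Design role (86 pts), Kapoor→Backend role (51 pts) — total 73+71+86+51 = 281 pts.
Column-greedy (each role in turn goes to its best remaining employee) gives 269 pts, worse by 12.
Next-best assignment: Leclerc→Ops role, Bakr→Backend role, Costa→Design role, Kapoor→Lead role = 271 pts.
Checked against all permutations: 281 pts is optimal.

Max total: 281 pts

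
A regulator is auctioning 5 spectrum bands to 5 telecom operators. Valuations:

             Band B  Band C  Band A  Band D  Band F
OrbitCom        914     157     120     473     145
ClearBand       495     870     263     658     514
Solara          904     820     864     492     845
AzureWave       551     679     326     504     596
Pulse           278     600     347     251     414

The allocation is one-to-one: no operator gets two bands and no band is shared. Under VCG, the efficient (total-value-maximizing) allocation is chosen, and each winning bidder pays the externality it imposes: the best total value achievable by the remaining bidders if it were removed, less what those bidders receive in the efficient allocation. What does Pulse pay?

Pulse pays $212M.

Efficient allocation: OrbitCom→Band B ($914M), ClearBand→Band D ($658M), Solara→Band A ($864M), AzureWave→Band F ($596M), Pulse→Band C ($600M); total welfare W = $3632M.
Pulse receives Band C at value $600M, so the others get W − 600 = $3032M.
Without Pulse: best allocation of the remaining 4 bidders over all 5 bands is OrbitCom→Band B ($914M), ClearBand→Band C ($870M), Solara→Band A ($864M), AzureWave→Band F ($596M), total $3244M.
VCG payment = (others' best without Pulse) − (others' welfare with Pulse) = 3244 − 3032 = $212M.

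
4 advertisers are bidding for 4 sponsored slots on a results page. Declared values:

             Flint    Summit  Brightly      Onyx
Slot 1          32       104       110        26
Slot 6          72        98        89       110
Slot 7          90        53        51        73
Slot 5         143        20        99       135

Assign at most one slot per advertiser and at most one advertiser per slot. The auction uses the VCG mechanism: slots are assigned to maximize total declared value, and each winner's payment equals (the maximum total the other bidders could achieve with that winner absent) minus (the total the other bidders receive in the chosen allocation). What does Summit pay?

Efficient allocation: Flint→Slot 7 ($90), Summit→Slot 6 ($98), Brightly→Slot 1 ($110), Onyx→Slot 5 ($135); total welfare W = $433.
Summit receives Slot 6 at value $98, so the others get W − 98 = $335.
Without Summit: best allocation of the remaining 3 bidders over all 4 slots is Flint→Slot 5 ($143), Brightly→Slot 1 ($110), Onyx→Slot 6 ($110), total $363.
VCG payment = (others' best without Summit) − (others' welfare with Summit) = 363 − 335 = $28.

Summit pays $28.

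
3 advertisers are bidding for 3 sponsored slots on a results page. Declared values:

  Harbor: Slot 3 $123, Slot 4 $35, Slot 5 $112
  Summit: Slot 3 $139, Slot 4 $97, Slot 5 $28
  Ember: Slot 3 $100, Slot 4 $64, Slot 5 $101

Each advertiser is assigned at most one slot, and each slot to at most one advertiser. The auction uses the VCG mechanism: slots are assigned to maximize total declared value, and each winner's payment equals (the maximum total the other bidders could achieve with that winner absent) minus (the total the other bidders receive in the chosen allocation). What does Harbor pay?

Efficient allocation: Harbor→Slot 3 ($123), Summit→Slot 4 ($97), Ember→Slot 5 ($101); total welfare W = $321.
Harbor receives Slot 3 at value $123, so the others get W − 123 = $198.
Without Harbor: best allocation of the remaining 2 bidders over all 3 slots is Summit→Slot 3 ($139), Ember→Slot 5 ($101), total $240.
VCG payment = (others' best without Harbor) − (others' welfare with Harbor) = 240 − 198 = $42.

Harbor pays $42.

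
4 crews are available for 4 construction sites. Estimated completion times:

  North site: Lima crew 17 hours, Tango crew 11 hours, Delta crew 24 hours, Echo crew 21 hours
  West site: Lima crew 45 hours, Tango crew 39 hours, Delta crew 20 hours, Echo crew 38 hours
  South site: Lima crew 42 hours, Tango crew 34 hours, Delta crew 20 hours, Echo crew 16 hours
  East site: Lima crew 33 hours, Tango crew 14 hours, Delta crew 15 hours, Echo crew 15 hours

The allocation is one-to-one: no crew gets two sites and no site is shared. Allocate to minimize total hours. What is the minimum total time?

Minimum total: 67 hours

This is the linear assignment problem.
Optimal: Lima crew→North site (17 hours), Tango crew→East site (14 hours), Delta crew→West site (20 hours), Echo crew→South site (16 hours) — total 17+14+20+16 = 67 hours.
Column-greedy (each site in turn goes to its cheapest remaining crew) gives 80 hours, worse by 13.
Swapping Lima crew↔Delta crew (Lima crew→West site 45 hours, Delta crew→North site 24 hours) adds 32.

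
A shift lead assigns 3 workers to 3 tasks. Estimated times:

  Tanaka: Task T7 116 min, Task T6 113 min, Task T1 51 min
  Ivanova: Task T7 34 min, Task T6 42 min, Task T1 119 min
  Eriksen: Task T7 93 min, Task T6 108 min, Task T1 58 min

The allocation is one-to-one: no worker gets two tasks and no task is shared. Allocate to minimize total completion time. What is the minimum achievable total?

Minimum total: 186 min

Optimal: Tanaka→Task T1 (51 min), Ivanova→Task T6 (42 min), Eriksen→Task T7 (93 min) — total 51+42+93 = 186 min.
Column-greedy (each task in turn goes to its cheapest remaining worker) gives 193 min, worse by 7.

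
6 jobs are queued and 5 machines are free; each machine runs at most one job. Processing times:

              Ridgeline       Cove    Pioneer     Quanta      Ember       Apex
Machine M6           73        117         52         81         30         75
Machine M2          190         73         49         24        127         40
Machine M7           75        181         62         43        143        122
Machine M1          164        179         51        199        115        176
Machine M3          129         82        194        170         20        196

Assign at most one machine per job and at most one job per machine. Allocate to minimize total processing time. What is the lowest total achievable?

This is the linear assignment problem.
Optimal: Ridgeline→Machine M6 (73 min), Apex→Machine M2 (40 min), Quanta→Machine M7 (43 min), Pioneer→Machine M1 (51 min), Ember→Machine M3 (20 min) — total 73+40+43+51+20 = 227 min.
Column-greedy (each machine in turn goes to its cheapest remaining job) gives 362 min, worse by 135.
Swapping Apex↔Ember (Apex→Machine M3 196 min, Ember→Machine M2 127 min) adds 263.

Min total: 227 min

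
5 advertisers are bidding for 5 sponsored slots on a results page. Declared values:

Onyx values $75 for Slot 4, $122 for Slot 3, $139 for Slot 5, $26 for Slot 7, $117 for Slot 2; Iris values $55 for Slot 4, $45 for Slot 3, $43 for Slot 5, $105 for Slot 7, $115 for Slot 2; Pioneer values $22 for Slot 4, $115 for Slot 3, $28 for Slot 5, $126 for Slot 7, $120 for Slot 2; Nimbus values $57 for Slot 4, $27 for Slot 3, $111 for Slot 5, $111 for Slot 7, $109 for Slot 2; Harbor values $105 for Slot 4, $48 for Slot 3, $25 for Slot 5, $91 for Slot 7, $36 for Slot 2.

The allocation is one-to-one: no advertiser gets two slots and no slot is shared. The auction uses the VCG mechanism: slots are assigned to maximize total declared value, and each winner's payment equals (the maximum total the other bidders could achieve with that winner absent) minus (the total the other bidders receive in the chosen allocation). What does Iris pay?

Efficient allocation: Onyx→Slot 5 ($139), Iris→Slot 2 ($115), Pioneer→Slot 3 ($115), Nimbus→Slot 7 ($111), Harbor→Slot 4 ($105); total welfare W = $585.
Iris receives Slot 2 at value $115, so the others get W − 115 = $470.
Without Iris: best allocation of the remaining 4 bidders over all 5 slots is Onyx→Slot 5 ($139), Pioneer→Slot 7 ($126), Nimbus→Slot 2 ($109), Harbor→Slot 4 ($105), total $479.
VCG payment = (others' best without Iris) − (others' welfare with Iris) = 479 − 470 = $9.

Iris pays $9.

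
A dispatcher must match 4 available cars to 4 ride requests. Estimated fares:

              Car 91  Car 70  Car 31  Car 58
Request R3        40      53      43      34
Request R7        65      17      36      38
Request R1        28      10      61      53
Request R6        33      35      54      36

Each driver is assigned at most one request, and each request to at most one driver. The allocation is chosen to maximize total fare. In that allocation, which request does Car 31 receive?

Car 31 receives Request R6.

Optimal: Car 91→Request R7 ($65), Car 70→Request R3 ($53), Car 31→Request R6 ($54), Car 58→Request R1 ($53) — total 65+53+54+53 = $225.
Column-greedy (each request in turn goes to its best remaining driver) gives $215, worse by 10.
Checked against all permutations: $225 is optimal.
Car 31's own top request is Request R1 ($61), but forcing Car 31→Request R1 and reassigning the rest optimally gives only $215 — worse by 10.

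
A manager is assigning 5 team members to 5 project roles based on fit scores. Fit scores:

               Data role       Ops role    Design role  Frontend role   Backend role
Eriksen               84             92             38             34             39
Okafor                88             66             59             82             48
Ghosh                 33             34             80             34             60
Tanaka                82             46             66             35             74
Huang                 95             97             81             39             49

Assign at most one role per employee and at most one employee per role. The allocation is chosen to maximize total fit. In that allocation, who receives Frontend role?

Okafor receives Frontend role.

Optimal: Eriksen→Ops role (92 pts), Okafor→Frontend role (82 pts), Ghosh→Design role (80 pts), Tanaka→Backend role (74 pts), Huang→Data role (95 pts) — total 92+82+80+74+95 = 423 pts.
Max-entry greedy (repeatedly take the single best remaining cell) gives 373 pts, worse by 50.
No other one-to-one assignment exceeds 423 pts.
Okafor's own top role is Data role (88 pts), but forcing Okafor→Data role and reassigning the rest optimally gives only 373 pts — worse by 50.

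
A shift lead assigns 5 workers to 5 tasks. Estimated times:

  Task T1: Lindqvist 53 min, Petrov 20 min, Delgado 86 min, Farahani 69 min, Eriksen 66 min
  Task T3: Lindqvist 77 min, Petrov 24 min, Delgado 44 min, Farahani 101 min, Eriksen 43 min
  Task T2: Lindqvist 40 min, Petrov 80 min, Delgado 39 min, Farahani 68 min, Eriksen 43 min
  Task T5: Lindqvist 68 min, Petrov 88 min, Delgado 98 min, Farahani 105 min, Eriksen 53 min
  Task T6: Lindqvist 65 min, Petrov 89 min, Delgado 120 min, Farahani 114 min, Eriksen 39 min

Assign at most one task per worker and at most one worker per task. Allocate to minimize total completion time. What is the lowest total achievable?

Optimal: Lindqvist→Task T5 (68 min), Petrov→Task T1 (20 min), Delgado→Task T3 (44 min), Farahani→Task T2 (68 min), Eriksen→Task T6 (39 min) — total 68+20+44+68+39 = 239 min.
Swapping Delgado↔Lindqvist (Delgado→Task T5 98 min, Lindqvist→Task T3 77 min) adds 63.

Minimum total: 239 min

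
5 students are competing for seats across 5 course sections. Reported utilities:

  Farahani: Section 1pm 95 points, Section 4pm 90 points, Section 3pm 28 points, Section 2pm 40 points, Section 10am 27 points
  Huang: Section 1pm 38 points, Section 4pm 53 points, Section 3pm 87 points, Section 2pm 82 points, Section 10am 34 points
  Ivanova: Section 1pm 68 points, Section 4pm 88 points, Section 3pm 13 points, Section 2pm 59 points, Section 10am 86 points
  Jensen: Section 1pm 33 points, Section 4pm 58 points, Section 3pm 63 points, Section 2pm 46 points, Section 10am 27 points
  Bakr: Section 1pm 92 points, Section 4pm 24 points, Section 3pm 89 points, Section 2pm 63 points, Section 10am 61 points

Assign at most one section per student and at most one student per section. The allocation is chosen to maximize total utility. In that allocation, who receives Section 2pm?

Treat this as an assignment problem: match each student to one section.
Optimal: Farahani→Section 4pm (90 points), Huang→Section 2pm (82 points), Ivanova→Section 10am (86 points), Jensen→Section 3pm (63 points), Bakr→Section 1pm (92 points) — total 90+82+86+63+92 = 413 points.
Column-greedy (each section in turn goes to its best remaining student) gives 381 points, worse by 32.
Next-best assignment: Farahani→Section 1pm, Huang→Section 2pm, Ivanova→Section 10am, Jensen→Section 4pm, Bakr→Section 3pm = 410 points.
Checked against all permutations: 413 points is optimal.
Huang's own top section is Section 3pm (87 points), but forcing Huang→Section 3pm and reassigning the rest optimally gives only 401 points — worse by 12.

Huang receives Section 2pm.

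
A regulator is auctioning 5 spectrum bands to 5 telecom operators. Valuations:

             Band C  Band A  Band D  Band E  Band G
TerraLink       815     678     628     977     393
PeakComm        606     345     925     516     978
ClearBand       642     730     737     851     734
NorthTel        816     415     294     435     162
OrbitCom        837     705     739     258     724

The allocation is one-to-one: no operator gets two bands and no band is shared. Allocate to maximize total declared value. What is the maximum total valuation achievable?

Maximum total: $4240M

Optimal: TerraLink→Band E ($977M), PeakComm→Band G ($978M), ClearBand→Band A ($730M), NorthTel→Band C ($816M), OrbitCom→Band D ($739M) — total 977+978+730+816+739 = $4240M.
Max-entry greedy (repeatedly take the single best remaining cell) gives $3944M, worse by 296.
Next-best assignment: TerraLink→Band E, PeakComm→Band G, ClearBand→Band D, NorthTel→Band C, OrbitCom→Band A = $4213M.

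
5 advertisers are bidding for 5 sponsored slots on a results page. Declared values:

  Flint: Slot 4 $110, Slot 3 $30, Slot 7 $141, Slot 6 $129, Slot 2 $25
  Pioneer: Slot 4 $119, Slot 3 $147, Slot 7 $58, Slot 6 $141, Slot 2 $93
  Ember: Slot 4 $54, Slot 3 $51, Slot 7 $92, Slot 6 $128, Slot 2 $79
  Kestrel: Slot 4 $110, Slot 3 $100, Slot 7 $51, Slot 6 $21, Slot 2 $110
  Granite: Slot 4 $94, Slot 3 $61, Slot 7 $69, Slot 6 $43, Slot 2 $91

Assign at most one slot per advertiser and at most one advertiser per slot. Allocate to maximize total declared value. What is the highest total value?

Maximum total: $620

This is the linear assignment problem.
Optimal: Flint→Slot 7 ($141), Pioneer→Slot 3 ($147), Ember→Slot 6 ($128), Kestrel→Slot 2 ($110), Granite→Slot 4 ($94) — total 141+147+128+110+94 = $620.
Column-greedy (each slot in turn goes to its best remaining advertiser) gives $579, worse by 41.
Checked against all permutations: $620 is optimal.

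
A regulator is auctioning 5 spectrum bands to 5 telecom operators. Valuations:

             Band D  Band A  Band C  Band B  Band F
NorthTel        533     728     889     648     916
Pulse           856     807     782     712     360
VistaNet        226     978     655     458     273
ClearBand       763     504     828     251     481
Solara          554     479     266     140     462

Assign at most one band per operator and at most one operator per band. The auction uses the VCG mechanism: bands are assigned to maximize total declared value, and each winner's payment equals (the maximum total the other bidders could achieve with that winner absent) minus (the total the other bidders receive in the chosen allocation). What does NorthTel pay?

NorthTel pays $52M.

Efficient allocation: NorthTel→Band F ($916M), Pulse→Band B ($712M), VistaNet→Band A ($978M), ClearBand→Band C ($828M), Solara→Band D ($554M); total welfare W = $3988M.
NorthTel receives Band F at value $916M, so the others get W − 916 = $3072M.
Without NorthTel: best allocation of the remaining 4 bidders over all 5 bands is Pulse→Band D ($856M), VistaNet→Band A ($978M), ClearBand→Band C ($828M), Solara→Band F ($462M), total $3124M.
VCG payment = (others' best without NorthTel) − (others' welfare with NorthTel) = 3124 − 3072 = $52M.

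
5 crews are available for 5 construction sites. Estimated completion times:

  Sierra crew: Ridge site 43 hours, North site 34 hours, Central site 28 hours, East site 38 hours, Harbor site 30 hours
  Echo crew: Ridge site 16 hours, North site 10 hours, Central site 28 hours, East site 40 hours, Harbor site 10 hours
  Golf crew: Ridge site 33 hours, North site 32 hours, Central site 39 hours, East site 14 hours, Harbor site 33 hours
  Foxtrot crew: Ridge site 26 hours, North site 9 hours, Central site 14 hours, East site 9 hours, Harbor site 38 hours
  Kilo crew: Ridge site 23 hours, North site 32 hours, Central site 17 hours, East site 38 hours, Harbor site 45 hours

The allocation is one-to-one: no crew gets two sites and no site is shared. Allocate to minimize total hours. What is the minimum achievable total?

Minimum total: 84 hours

Optimal: Sierra crew→Central site (28 hours), Echo crew→Harbor site (10 hours), Golf crew→East site (14 hours), Foxtrot crew→North site (9 hours), Kilo crew→Ridge site (23 hours) — total 28+10+14+9+23 = 84 hours.
Row-greedy (each crew in turn takes its cheapest remaining site) gives 123 hours, worse by 39.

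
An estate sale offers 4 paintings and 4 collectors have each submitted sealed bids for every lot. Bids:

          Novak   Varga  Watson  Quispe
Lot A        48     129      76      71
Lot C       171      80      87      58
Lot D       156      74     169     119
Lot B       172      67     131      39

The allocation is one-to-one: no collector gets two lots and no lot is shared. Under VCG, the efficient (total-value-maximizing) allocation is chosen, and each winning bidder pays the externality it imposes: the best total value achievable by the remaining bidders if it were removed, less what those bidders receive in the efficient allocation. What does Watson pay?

Watson pays $1.

Efficient allocation: Novak→Lot C ($171), Varga→Lot A ($129), Watson→Lot B ($131), Quispe→Lot D ($119); total welfare W = $550.
Watson receives Lot B at value $131, so the others get W − 131 = $419.
Without Watson: best allocation of the remaining 3 bidders over all 4 lots is Novak→Lot B ($172), Varga→Lot A ($129), Quispe→Lot D ($119), total $420.
VCG payment = (others' best without Watson) − (others' welfare with Watson) = 420 − 419 = $1.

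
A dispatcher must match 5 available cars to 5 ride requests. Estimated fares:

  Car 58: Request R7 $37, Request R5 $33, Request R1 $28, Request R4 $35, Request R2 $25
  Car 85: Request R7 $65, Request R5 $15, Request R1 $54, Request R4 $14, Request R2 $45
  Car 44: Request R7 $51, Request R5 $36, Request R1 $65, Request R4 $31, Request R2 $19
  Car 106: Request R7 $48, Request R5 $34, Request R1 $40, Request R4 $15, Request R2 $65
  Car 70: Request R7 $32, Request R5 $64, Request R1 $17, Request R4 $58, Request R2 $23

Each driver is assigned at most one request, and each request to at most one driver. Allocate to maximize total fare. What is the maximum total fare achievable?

Maximum total: $294

This is a one-to-one assignment (maximum-weight bipartite matching).
Optimal: Car 58→Request R4 ($35), Car 85→Request R7 ($65), Car 44→Request R1 ($65), Car 106→Request R2 ($65), Car 70→Request R5 ($64) — total 35+65+65+65+64 = $294.
No other one-to-one assignment exceeds $294.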